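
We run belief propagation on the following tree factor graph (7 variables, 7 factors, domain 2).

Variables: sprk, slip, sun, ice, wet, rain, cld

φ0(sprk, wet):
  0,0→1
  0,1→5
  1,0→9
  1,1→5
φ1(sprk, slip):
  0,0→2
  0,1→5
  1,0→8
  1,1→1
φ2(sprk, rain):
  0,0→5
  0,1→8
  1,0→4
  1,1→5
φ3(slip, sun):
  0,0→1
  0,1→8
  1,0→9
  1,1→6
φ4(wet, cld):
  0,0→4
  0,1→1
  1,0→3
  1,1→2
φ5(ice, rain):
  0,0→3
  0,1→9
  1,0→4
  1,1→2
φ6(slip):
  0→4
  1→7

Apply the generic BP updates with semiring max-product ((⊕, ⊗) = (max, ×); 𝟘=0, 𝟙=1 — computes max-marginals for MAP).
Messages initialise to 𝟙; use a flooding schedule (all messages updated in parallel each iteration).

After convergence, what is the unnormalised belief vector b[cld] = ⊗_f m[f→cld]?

b[cld] = [414720, 226800]

init: all messages = 𝟙 over 2 values
r1 m[φ0→sprk] = [5, 9]
r1 m[φ0→wet] = [9, 5]
r1 m[φ1→sprk] = [5, 8]
r1 m[φ1→slip] = [8, 5]
r1 m[φ2→sprk] = [8, 5]
r1 m[φ2→rain] = [5, 8]
r1 m[φ3→slip] = [8, 9]
r1 m[φ3→sun] = [9, 8]
r1 m[φ4→wet] = [4, 3]
r1 m[φ4→cld] = [4, 2]
r1 m[φ5→ice] = [9, 4]
r1 m[φ5→rain] = [4, 9]
r1 m[φ6→slip] = [4, 7]
r1 m[sprk→φ0] = [1, 1]
r1 m[sprk→φ1] = [1, 1]
r1 m[sprk→φ2] = [1, 1]
r1 m[slip→φ1] = [1, 1]
r1 m[slip→φ3] = [1, 1]
r1 m[slip→φ6] = [1, 1]
r1 m[sun→φ3] = [1, 1]
r1 m[ice→φ5] = [1, 1]
r1 m[wet→φ0] = [1, 1]
r1 m[wet→φ4] = [1, 1]
r1 m[rain→φ2] = [1, 1]
r1 m[rain→φ5] = [1, 1]
r1 m[cld→φ4] = [1, 1]
r2 m[φ0→sprk] = [5, 9]
r2 m[φ0→wet] = [9, 5]
r2 m[φ1→sprk] = [5, 8]
r2 m[φ1→slip] = [8, 5]
r2 m[φ2→sprk] = [8, 5]
r2 m[φ2→rain] = [5, 8]
r2 m[φ3→slip] = [8, 9]
r2 m[φ3→sun] = [9, 8]
r2 m[φ4→wet] = [4, 3]
r2 m[φ4→cld] = [4, 2]
r2 m[φ5→ice] = [9, 4]
r2 m[φ5→rain] = [4, 9]
r2 m[φ6→slip] = [4, 7]
r2 m[sprk→φ0] = [40, 40]
r2 m[sprk→φ1] = [40, 45]
r2 m[sprk→φ2] = [25, 72]
r2 m[slip→φ1] = [32, 63]
r2 m[slip→φ3] = [32, 35]
r2 m[slip→φ6] = [64, 45]
r2 m[sun→φ3] = [1, 1]
r2 m[ice→φ5] = [1, 1]
r2 m[wet→φ0] = [4, 3]
r2 m[wet→φ4] = [9, 5]
r2 m[rain→φ2] = [4, 9]
r2 m[rain→φ5] = [5, 8]
r2 m[cld→φ4] = [1, 1]
r3 m[φ0→sprk] = [15, 36]
r3 m[φ0→wet] = [360, 200]
r3 m[φ1→sprk] = [315, 256]
r3 m[φ1→slip] = [360, 200]
r3 m[φ2→sprk] = [72, 45]
r3 m[φ2→rain] = [288, 360]
r3 m[φ3→slip] = [8, 9]
r3 m[φ3→sun] = [315, 256]
r3 m[φ4→wet] = [4, 3]
r3 m[φ4→cld] = [36, 10]
r3 m[φ5→ice] = [72, 20]
r3 m[φ5→rain] = [4, 9]
r3 m[φ6→slip] = [4, 7]
r3 m[sprk→φ0] = [40, 40]
r3 m[sprk→φ1] = [40, 45]
r3 m[sprk→φ2] = [25, 72]
r3 m[slip→φ1] = [32, 63]
r3 m[slip→φ3] = [32, 35]
r3 m[slip→φ6] = [64, 45]
r3 m[sun→φ3] = [1, 1]
r3 m[ice→φ5] = [1, 1]
r3 m[wet→φ0] = [4, 3]
r3 m[wet→φ4] = [9, 5]
r3 m[rain→φ2] = [4, 9]
r3 m[rain→φ5] = [5, 8]
r3 m[cld→φ4] = [1, 1]
r4 m[φ0→sprk] = [15, 36]
r4 m[φ0→wet] = [360, 200]
r4 m[φ1→sprk] = [315, 256]
r4 m[φ1→slip] = [360, 200]
r4 m[φ2→sprk] = [72, 45]
r4 m[φ2→rain] = [288, 360]
r4 m[φ3→slip] = [8, 9]
r4 m[φ3→sun] = [315, 256]
r4 m[φ4→wet] = [4, 3]
r4 m[φ4→cld] = [36, 10]
r4 m[φ5→ice] = [72, 20]
r4 m[φ5→rain] = [4, 9]
r4 m[φ6→slip] = [4, 7]
r4 m[sprk→φ0] = [22680, 11520]
r4 m[sprk→φ1] = [1080, 1620]
r4 m[sprk→φ2] = [4725, 9216]
r4 m[slip→φ1] = [32, 63]
r4 m[slip→φ3] = [1440, 1400]
r4 m[slip→φ6] = [2880, 1800]
r4 m[sun→φ3] = [1, 1]
r4 m[ice→φ5] = [1, 1]
r4 m[wet→φ0] = [4, 3]
r4 m[wet→φ4] = [360, 200]
r4 m[rain→φ2] = [4, 9]
r4 m[rain→φ5] = [288, 360]
r4 m[cld→φ4] = [1, 1]
r5 m[φ0→sprk] = [15, 36]
r5 m[φ0→wet] = [103680, 113400]
r5 m[φ1→sprk] = [315, 256]
r5 m[φ1→slip] = [12960, 5400]
r5 m[φ2→sprk] = [72, 45]
r5 m[φ2→rain] = [36864, 46080]
r5 m[φ3→slip] = [8, 9]
r5 m[φ3→sun] = [12600, 11520]
r5 m[φ4→wet] = [4, 3]
r5 m[φ4→cld] = [1440, 400]
r5 m[φ5→ice] = [3240, 1152]
r5 m[φ5→rain] = [4, 9]
r5 m[φ6→slip] = [4, 7]
r5 m[sprk→φ0] = [22680, 11520]
r5 m[sprk→φ1] = [1080, 1620]
r5 m[sprk→φ2] = [4725, 9216]
r5 m[slip→φ1] = [32, 63]
r5 m[slip→φ3] = [1440, 1400]
r5 m[slip→φ6] = [2880, 1800]
r5 m[sun→φ3] = [1, 1]
r5 m[ice→φ5] = [1, 1]
r5 m[wet→φ0] = [4, 3]
r5 m[wet→φ4] = [360, 200]
r5 m[rain→φ2] = [4, 9]
r5 m[rain→φ5] = [288, 360]
r5 m[cld→φ4] = [1, 1]
r6 m[φ0→sprk] = [15, 36]
r6 m[φ0→wet] = [103680, 113400]
r6 m[φ1→sprk] = [315, 256]
r6 m[φ1→slip] = [12960, 5400]
r6 m[φ2→sprk] = [72, 45]
r6 m[φ2→rain] = [36864, 46080]
r6 m[φ3→slip] = [8, 9]
r6 m[φ3→sun] = [12600, 11520]
r6 m[φ4→wet] = [4, 3]
r6 m[φ4→cld] = [1440, 400]
r6 m[φ5→ice] = [3240, 1152]
r6 m[φ5→rain] = [4, 9]
r6 m[φ6→slip] = [4, 7]
r6 m[sprk→φ0] = [22680, 11520]
r6 m[sprk→φ1] = [1080, 1620]
r6 m[sprk→φ2] = [4725, 9216]
r6 m[slip→φ1] = [32, 63]
r6 m[slip→φ3] = [51840, 37800]
r6 m[slip→φ6] = [103680, 48600]
r6 m[sun→φ3] = [1, 1]
r6 m[ice→φ5] = [1, 1]
r6 m[wet→φ0] = [4, 3]
r6 m[wet→φ4] = [103680, 113400]
r6 m[rain→φ2] = [4, 9]
r6 m[rain→φ5] = [36864, 46080]
r6 m[cld→φ4] = [1, 1]
r7 m[φ0→sprk] = [15, 36]
r7 m[φ0→wet] = [103680, 113400]
r7 m[φ1→sprk] = [315, 256]
r7 m[φ1→slip] = [12960, 5400]
r7 m[φ2→sprk] = [72, 45]
r7 m[φ2→rain] = [36864, 46080]
r7 m[φ3→slip] = [8, 9]
r7 m[φ3→sun] = [340200, 414720]
r7 m[φ4→wet] = [4, 3]
r7 m[φ4→cld] = [414720, 226800]
r7 m[φ5→ice] = [414720, 147456]
r7 m[φ5→rain] = [4, 9]
r7 m[φ6→slip] = [4, 7]
r7 m[sprk→φ0] = [22680, 11520]
r7 m[sprk→φ1] = [1080, 1620]
r7 m[sprk→φ2] = [4725, 9216]
r7 m[slip→φ1] = [32, 63]
r7 m[slip→φ3] = [51840, 37800]
r7 m[slip→φ6] = [103680, 48600]
r7 m[sun→φ3] = [1, 1]
r7 m[ice→φ5] = [1, 1]
r7 m[wet→φ0] = [4, 3]
r7 m[wet→φ4] = [103680, 113400]
r7 m[rain→φ2] = [4, 9]
r7 m[rain→φ5] = [36864, 46080]
r7 m[cld→φ4] = [1, 1]
r8 m[φ0→sprk] = [15, 36]
r8 m[φ0→wet] = [103680, 113400]
r8 m[φ1→sprk] = [315, 256]
r8 m[φ1→slip] = [12960, 5400]
r8 m[φ2→sprk] = [72, 45]
r8 m[φ2→rain] = [36864, 46080]
r8 m[φ3→slip] = [8, 9]
r8 m[φ3→sun] = [340200, 414720]
r8 m[φ4→wet] = [4, 3]
r8 m[φ4→cld] = [414720, 226800]
r8 m[φ5→ice] = [414720, 147456]
r8 m[φ5→rain] = [4, 9]
r8 m[φ6→slip] = [4, 7]
r8 m[sprk→φ0] = [22680, 11520]
r8 m[sprk→φ1] = [1080, 1620]
r8 m[sprk→φ2] = [4725, 9216]
r8 m[slip→φ1] = [32, 63]
r8 m[slip→φ3] = [51840, 37800]
r8 m[slip→φ6] = [103680, 48600]
r8 m[sun→φ3] = [1, 1]
r8 m[ice→φ5] = [1, 1]
r8 m[wet→φ0] = [4, 3]
r8 m[wet→φ4] = [103680, 113400]
r8 m[rain→φ2] = [4, 9]
r8 m[rain→φ5] = [36864, 46080]
r8 m[cld→φ4] = [1, 1]
fixed point reached at round 8
b[cld] = ⊗ incoming = [414720, 226800]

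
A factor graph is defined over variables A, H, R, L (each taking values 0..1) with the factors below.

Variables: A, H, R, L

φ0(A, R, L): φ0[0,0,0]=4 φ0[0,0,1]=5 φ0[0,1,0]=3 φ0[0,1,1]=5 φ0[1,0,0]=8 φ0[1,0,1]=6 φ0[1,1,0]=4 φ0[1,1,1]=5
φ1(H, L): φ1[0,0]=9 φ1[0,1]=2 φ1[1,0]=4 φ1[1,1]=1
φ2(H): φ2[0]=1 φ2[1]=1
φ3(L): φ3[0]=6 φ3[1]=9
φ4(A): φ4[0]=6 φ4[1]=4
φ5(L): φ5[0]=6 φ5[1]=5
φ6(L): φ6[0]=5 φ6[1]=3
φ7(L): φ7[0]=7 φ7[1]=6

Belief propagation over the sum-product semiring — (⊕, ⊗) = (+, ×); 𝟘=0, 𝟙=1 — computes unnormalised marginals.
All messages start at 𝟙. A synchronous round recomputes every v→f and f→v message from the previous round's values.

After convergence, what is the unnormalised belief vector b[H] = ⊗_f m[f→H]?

b[H] = [1189080, 537840]

init: all messages = 𝟙 over 2 values
r1 m[φ0→A] = [17, 23]
r1 m[φ0→R] = [23, 17]
r1 m[φ0→L] = [19, 21]
r1 m[φ1→H] = [11, 5]
r1 m[φ1→L] = [13, 3]
r1 m[φ2→H] = [1, 1]
r1 m[φ3→L] = [6, 9]
r1 m[φ4→A] = [6, 4]
r1 m[φ5→L] = [6, 5]
r1 m[φ6→L] = [5, 3]
r1 m[φ7→L] = [7, 6]
r1 m[A→φ0] = [1, 1]
r1 m[A→φ4] = [1, 1]
r1 m[H→φ1] = [1, 1]
r1 m[H→φ2] = [1, 1]
r1 m[R→φ0] = [1, 1]
r1 m[L→φ0] = [1, 1]
r1 m[L→φ1] = [1, 1]
r1 m[L→φ3] = [1, 1]
r1 m[L→φ5] = [1, 1]
r1 m[L→φ6] = [1, 1]
r1 m[L→φ7] = [1, 1]
r2 m[φ0→A] = [17, 23]
r2 m[φ0→R] = [23, 17]
r2 m[φ0→L] = [19, 21]
r2 m[φ1→H] = [11, 5]
r2 m[φ1→L] = [13, 3]
r2 m[φ2→H] = [1, 1]
r2 m[φ3→L] = [6, 9]
r2 m[φ4→A] = [6, 4]
r2 m[φ5→L] = [6, 5]
r2 m[φ6→L] = [5, 3]
r2 m[φ7→L] = [7, 6]
r2 m[A→φ0] = [6, 4]
r2 m[A→φ4] = [17, 23]
r2 m[H→φ1] = [1, 1]
r2 m[H→φ2] = [11, 5]
r2 m[R→φ0] = [1, 1]
r2 m[L→φ0] = [16380, 2430]
r2 m[L→φ1] = [23940, 17010]
r2 m[L→φ3] = [51870, 5670]
r2 m[L→φ5] = [51870, 10206]
r2 m[L→φ6] = [62244, 17010]
r2 m[L→φ7] = [44460, 8505]
r3 m[φ0→A] = [138960, 223290]
r3 m[φ0→R] = [1048500, 678420]
r3 m[φ0→L] = [90, 104]
r3 m[φ1→H] = [249480, 112770]
r3 m[φ1→L] = [13, 3]
r3 m[φ2→H] = [1, 1]
r3 m[φ3→L] = [6, 9]
r3 m[φ4→A] = [6, 4]
r3 m[φ5→L] = [6, 5]
r3 m[φ6→L] = [5, 3]
r3 m[φ7→L] = [7, 6]
r3 m[A→φ0] = [6, 4]
r3 m[A→φ4] = [17, 23]
r3 m[H→φ1] = [1, 1]
r3 m[H→φ2] = [11, 5]
r3 m[R→φ0] = [1, 1]
r3 m[L→φ0] = [16380, 2430]
r3 m[L→φ1] = [23940, 17010]
r3 m[L→φ3] = [51870, 5670]
r3 m[L→φ5] = [51870, 10206]
r3 m[L→φ6] = [62244, 17010]
r3 m[L→φ7] = [44460, 8505]
r4 m[φ0→A] = [138960, 223290]
r4 m[φ0→R] = [1048500, 678420]
r4 m[φ0→L] = [90, 104]
r4 m[φ1→H] = [249480, 112770]
r4 m[φ1→L] = [13, 3]
r4 m[φ2→H] = [1, 1]
r4 m[φ3→L] = [6, 9]
r4 m[φ4→A] = [6, 4]
r4 m[φ5→L] = [6, 5]
r4 m[φ6→L] = [5, 3]
r4 m[φ7→L] = [7, 6]
r4 m[A→φ0] = [6, 4]
r4 m[A→φ4] = [138960, 223290]
r4 m[H→φ1] = [1, 1]
r4 m[H→φ2] = [249480, 112770]
r4 m[R→φ0] = [1, 1]
r4 m[L→φ0] = [16380, 2430]
r4 m[L→φ1] = [113400, 84240]
r4 m[L→φ3] = [245700, 28080]
r4 m[L→φ5] = [245700, 50544]
r4 m[L→φ6] = [294840, 84240]
r4 m[L→φ7] = [210600, 42120]
r5 m[φ0→A] = [138960, 223290]
r5 m[φ0→R] = [1048500, 678420]
r5 m[φ0→L] = [90, 104]
r5 m[φ1→H] = [1189080, 537840]
r5 m[φ1→L] = [13, 3]
r5 m[φ2→H] = [1, 1]
r5 m[φ3→L] = [6, 9]
r5 m[φ4→A] = [6, 4]
r5 m[φ5→L] = [6, 5]
r5 m[φ6→L] = [5, 3]
r5 m[φ7→L] = [7, 6]
r5 m[A→φ0] = [6, 4]
r5 m[A→φ4] = [138960, 223290]
r5 m[H→φ1] = [1, 1]
r5 m[H→φ2] = [249480, 112770]
r5 m[R→φ0] = [1, 1]
r5 m[L→φ0] = [16380, 2430]
r5 m[L→φ1] = [113400, 84240]
r5 m[L→φ3] = [245700, 28080]
r5 m[L→φ5] = [245700, 50544]
r5 m[L→φ6] = [294840, 84240]
r5 m[L→φ7] = [210600, 42120]
r6 m[φ0→A] = [138960, 223290]
r6 m[φ0→R] = [1048500, 678420]
r6 m[φ0→L] = [90, 104]
r6 m[φ1→H] = [1189080, 537840]
r6 m[φ1→L] = [13, 3]
r6 m[φ2→H] = [1, 1]
r6 m[φ3→L] = [6, 9]
r6 m[φ4→A] = [6, 4]
r6 m[φ5→L] = [6, 5]
r6 m[φ6→L] = [5, 3]
r6 m[φ7→L] = [7, 6]
r6 m[A→φ0] = [6, 4]
r6 m[A→φ4] = [138960, 223290]
r6 m[H→φ1] = [1, 1]
r6 m[H→φ2] = [1189080, 537840]
r6 m[R→φ0] = [1, 1]
r6 m[L→φ0] = [16380, 2430]
r6 m[L→φ1] = [113400, 84240]
r6 m[L→φ3] = [245700, 28080]
r6 m[L→φ5] = [245700, 50544]
r6 m[L→φ6] = [294840, 84240]
r6 m[L→φ7] = [210600, 42120]
r7 m[φ0→A] = [138960, 223290]
r7 m[φ0→R] = [1048500, 678420]
r7 m[φ0→L] = [90, 104]
r7 m[φ1→H] = [1189080, 537840]
r7 m[φ1→L] = [13, 3]
r7 m[φ2→H] = [1, 1]
r7 m[φ3→L] = [6, 9]
r7 m[φ4→A] = [6, 4]
r7 m[φ5→L] = [6, 5]
r7 m[φ6→L] = [5, 3]
r7 m[φ7→L] = [7, 6]
r7 m[A→φ0] = [6, 4]
r7 m[A→φ4] = [138960, 223290]
r7 m[H→φ1] = [1, 1]
r7 m[H→φ2] = [1189080, 537840]
r7 m[R→φ0] = [1, 1]
r7 m[L→φ0] = [16380, 2430]
r7 m[L→φ1] = [113400, 84240]
r7 m[L→φ3] = [245700, 28080]
r7 m[L→φ5] = [245700, 50544]
r7 m[L→φ6] = [294840, 84240]
r7 m[L→φ7] = [210600, 42120]
fixed point reached at round 7
b[H] = ⊗ incoming = [1189080, 537840]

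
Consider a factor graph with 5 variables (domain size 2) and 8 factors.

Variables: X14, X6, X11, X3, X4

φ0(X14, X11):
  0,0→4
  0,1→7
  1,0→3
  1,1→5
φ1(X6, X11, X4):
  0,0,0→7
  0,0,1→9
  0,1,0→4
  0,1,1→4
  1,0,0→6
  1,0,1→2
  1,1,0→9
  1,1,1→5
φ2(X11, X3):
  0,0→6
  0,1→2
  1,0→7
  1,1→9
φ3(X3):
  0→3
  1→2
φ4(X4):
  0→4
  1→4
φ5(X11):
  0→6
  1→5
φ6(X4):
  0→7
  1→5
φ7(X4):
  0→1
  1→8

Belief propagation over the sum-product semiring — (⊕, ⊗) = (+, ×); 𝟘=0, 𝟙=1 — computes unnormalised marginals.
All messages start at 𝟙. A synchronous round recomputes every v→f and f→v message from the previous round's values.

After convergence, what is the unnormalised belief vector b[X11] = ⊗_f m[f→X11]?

init: all messages = 𝟙 over 2 values
r1 m[φ0→X14] = [11, 8]
r1 m[φ0→X11] = [7, 12]
r1 m[φ1→X6] = [24, 22]
r1 m[φ1→X11] = [24, 22]
r1 m[φ1→X4] = [26, 20]
r1 m[φ2→X11] = [8, 16]
r1 m[φ2→X3] = [13, 11]
r1 m[φ3→X3] = [3, 2]
r1 m[φ4→X4] = [4, 4]
r1 m[φ5→X11] = [6, 5]
r1 m[φ6→X4] = [7, 5]
r1 m[φ7→X4] = [1, 8]
r1 m[X14→φ0] = [1, 1]
r1 m[X6→φ1] = [1, 1]
r1 m[X11→φ0] = [1, 1]
r1 m[X11→φ1] = [1, 1]
r1 m[X11→φ2] = [1, 1]
r1 m[X11→φ5] = [1, 1]
r1 m[X3→φ2] = [1, 1]
r1 m[X3→φ3] = [1, 1]
r1 m[X4→φ1] = [1, 1]
r1 m[X4→φ4] = [1, 1]
r1 m[X4→φ6] = [1, 1]
r1 m[X4→φ7] = [1, 1]
r2 m[φ0→X14] = [11, 8]
r2 m[φ0→X11] = [7, 12]
r2 m[φ1→X6] = [24, 22]
r2 m[φ1→X11] = [24, 22]
r2 m[φ1→X4] = [26, 20]
r2 m[φ2→X11] = [8, 16]
r2 m[φ2→X3] = [13, 11]
r2 m[φ3→X3] = [3, 2]
r2 m[φ4→X4] = [4, 4]
r2 m[φ5→X11] = [6, 5]
r2 m[φ6→X4] = [7, 5]
r2 m[φ7→X4] = [1, 8]
r2 m[X14→φ0] = [1, 1]
r2 m[X6→φ1] = [1, 1]
r2 m[X11→φ0] = [1152, 1760]
r2 m[X11→φ1] = [336, 960]
r2 m[X11→φ2] = [1008, 1320]
r2 m[X11→φ5] = [1344, 4224]
r2 m[X3→φ2] = [3, 2]
r2 m[X3→φ3] = [13, 11]
r2 m[X4→φ1] = [28, 160]
r2 m[X4→φ4] = [182, 800]
r2 m[X4→φ6] = [104, 640]
r2 m[X4→φ7] = [728, 400]
r3 m[φ0→X14] = [16928, 12256]
r3 m[φ0→X11] = [7, 12]
r3 m[φ1→X6] = [1271616, 1173888]
r3 m[φ1→X11] = [2124, 1804]
r3 m[φ1→X4] = [16848, 12336]
r3 m[φ2→X11] = [22, 39]
r3 m[φ2→X3] = [15288, 13896]
r3 m[φ3→X3] = [3, 2]
r3 m[φ4→X4] = [4, 4]
r3 m[φ5→X11] = [6, 5]
r3 m[φ6→X4] = [7, 5]
r3 m[φ7→X4] = [1, 8]
r3 m[X14→φ0] = [1, 1]
r3 m[X6→φ1] = [1, 1]
r3 m[X11→φ0] = [1152, 1760]
r3 m[X11→φ1] = [336, 960]
r3 m[X11→φ2] = [1008, 1320]
r3 m[X11→φ5] = [1344, 4224]
r3 m[X3→φ2] = [3, 2]
r3 m[X3→φ3] = [13, 11]
r3 m[X4→φ1] = [28, 160]
r3 m[X4→φ4] = [182, 800]
r3 m[X4→φ6] = [104, 640]
r3 m[X4→φ7] = [728, 400]
r4 m[φ0→X14] = [16928, 12256]
r4 m[φ0→X11] = [7, 12]
r4 m[φ1→X6] = [1271616, 1173888]
r4 m[φ1→X11] = [2124, 1804]
r4 m[φ1→X4] = [16848, 12336]
r4 m[φ2→X11] = [22, 39]
r4 m[φ2→X3] = [15288, 13896]
r4 m[φ3→X3] = [3, 2]
r4 m[φ4→X4] = [4, 4]
r4 m[φ5→X11] = [6, 5]
r4 m[φ6→X4] = [7, 5]
r4 m[φ7→X4] = [1, 8]
r4 m[X14→φ0] = [1, 1]
r4 m[X6→φ1] = [1, 1]
r4 m[X11→φ0] = [280368, 351780]
r4 m[X11→φ1] = [924, 2340]
r4 m[X11→φ2] = [89208, 108240]
r4 m[X11→φ5] = [327096, 844272]
r4 m[X3→φ2] = [3, 2]
r4 m[X3→φ3] = [15288, 13896]
r4 m[X4→φ1] = [28, 160]
r4 m[X4→φ4] = [117936, 493440]
r4 m[X4→φ6] = [67392, 394752]
r4 m[X4→φ7] = [471744, 246720]
r5 m[φ0→X14] = [3583932, 2600004]
r5 m[φ0→X11] = [7, 12]
r5 m[φ1→X6] = [3271344, 2912592]
r5 m[φ1→X11] = [2124, 1804]
r5 m[φ1→X4] = [42432, 31224]
r5 m[φ2→X11] = [22, 39]
r5 m[φ2→X3] = [1292928, 1152576]
r5 m[φ3→X3] = [3, 2]
r5 m[φ4→X4] = [4, 4]
r5 m[φ5→X11] = [6, 5]
r5 m[φ6→X4] = [7, 5]
r5 m[φ7→X4] = [1, 8]
r5 m[X14→φ0] = [1, 1]
r5 m[X6→φ1] = [1, 1]
r5 m[X11→φ0] = [280368, 351780]
r5 m[X11→φ1] = [924, 2340]
r5 m[X11→φ2] = [89208, 108240]
r5 m[X11→φ5] = [327096, 844272]
r5 m[X3→φ2] = [3, 2]
r5 m[X3→φ3] = [15288, 13896]
r5 m[X4→φ1] = [28, 160]
r5 m[X4→φ4] = [117936, 493440]
r5 m[X4→φ6] = [67392, 394752]
r5 m[X4→φ7] = [471744, 246720]
r6 m[φ0→X14] = [3583932, 2600004]
r6 m[φ0→X11] = [7, 12]
r6 m[φ1→X6] = [3271344, 2912592]
r6 m[φ1→X11] = [2124, 1804]
r6 m[φ1→X4] = [42432, 31224]
r6 m[φ2→X11] = [22, 39]
r6 m[φ2→X3] = [1292928, 1152576]
r6 m[φ3→X3] = [3, 2]
r6 m[φ4→X4] = [4, 4]
r6 m[φ5→X11] = [6, 5]
r6 m[φ6→X4] = [7, 5]
r6 m[φ7→X4] = [1, 8]
r6 m[X14→φ0] = [1, 1]
r6 m[X6→φ1] = [1, 1]
r6 m[X11→φ0] = [280368, 351780]
r6 m[X11→φ1] = [924, 2340]
r6 m[X11→φ2] = [89208, 108240]
r6 m[X11→φ5] = [327096, 844272]
r6 m[X3→φ2] = [3, 2]
r6 m[X3→φ3] = [1292928, 1152576]
r6 m[X4→φ1] = [28, 160]
r6 m[X4→φ4] = [297024, 1248960]
r6 m[X4→φ6] = [169728, 999168]
r6 m[X4→φ7] = [1188096, 624480]
r7 m[φ0→X14] = [3583932, 2600004]
r7 m[φ0→X11] = [7, 12]
r7 m[φ1→X6] = [3271344, 2912592]
r7 m[φ1→X11] = [2124, 1804]
r7 m[φ1→X4] = [42432, 31224]
r7 m[φ2→X11] = [22, 39]
r7 m[φ2→X3] = [1292928, 1152576]
r7 m[φ3→X3] = [3, 2]
r7 m[φ4→X4] = [4, 4]
r7 m[φ5→X11] = [6, 5]
r7 m[φ6→X4] = [7, 5]
r7 m[φ7→X4] = [1, 8]
r7 m[X14→φ0] = [1, 1]
r7 m[X6→φ1] = [1, 1]
r7 m[X11→φ0] = [280368, 351780]
r7 m[X11→φ1] = [924, 2340]
r7 m[X11→φ2] = [89208, 108240]
r7 m[X11→φ5] = [327096, 844272]
r7 m[X3→φ2] = [3, 2]
r7 m[X3→φ3] = [1292928, 1152576]
r7 m[X4→φ1] = [28, 160]
r7 m[X4→φ4] = [297024, 1248960]
r7 m[X4→φ6] = [169728, 999168]
r7 m[X4→φ7] = [1188096, 624480]
fixed point reached at round 7
b[X11] = ⊗ incoming = [1962576, 4221360]

b[X11] = [1962576, 4221360]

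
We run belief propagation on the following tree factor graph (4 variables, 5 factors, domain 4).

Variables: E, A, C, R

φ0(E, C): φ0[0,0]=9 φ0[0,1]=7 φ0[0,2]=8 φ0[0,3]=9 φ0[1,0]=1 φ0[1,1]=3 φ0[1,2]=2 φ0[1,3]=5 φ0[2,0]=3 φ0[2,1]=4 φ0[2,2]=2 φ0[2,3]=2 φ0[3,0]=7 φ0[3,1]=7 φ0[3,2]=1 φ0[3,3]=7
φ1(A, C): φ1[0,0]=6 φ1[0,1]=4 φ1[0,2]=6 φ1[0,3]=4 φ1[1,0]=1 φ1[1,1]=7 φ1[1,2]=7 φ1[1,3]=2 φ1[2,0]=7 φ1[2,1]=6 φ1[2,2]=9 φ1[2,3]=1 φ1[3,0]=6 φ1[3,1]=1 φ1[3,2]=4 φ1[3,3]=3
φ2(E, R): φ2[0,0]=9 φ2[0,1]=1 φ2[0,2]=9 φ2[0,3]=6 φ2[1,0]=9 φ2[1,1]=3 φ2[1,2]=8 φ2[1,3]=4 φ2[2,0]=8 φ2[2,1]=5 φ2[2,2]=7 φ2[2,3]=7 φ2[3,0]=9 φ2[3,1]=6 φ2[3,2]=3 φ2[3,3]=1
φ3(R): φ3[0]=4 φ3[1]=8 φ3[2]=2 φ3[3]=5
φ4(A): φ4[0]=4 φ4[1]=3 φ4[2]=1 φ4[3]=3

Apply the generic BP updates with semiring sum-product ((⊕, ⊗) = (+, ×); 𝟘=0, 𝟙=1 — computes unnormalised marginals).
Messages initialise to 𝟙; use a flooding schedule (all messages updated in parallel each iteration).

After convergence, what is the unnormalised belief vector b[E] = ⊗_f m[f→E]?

init: all messages = 𝟙 over 4 values
r1 m[φ0→E] = [33, 11, 11, 22]
r1 m[φ0→C] = [20, 21, 13, 23]
r1 m[φ1→A] = [20, 17, 23, 14]
r1 m[φ1→C] = [20, 18, 26, 10]
r1 m[φ2→E] = [25, 24, 27, 19]
r1 m[φ2→R] = [35, 15, 27, 18]
r1 m[φ3→R] = [4, 8, 2, 5]
r1 m[φ4→A] = [4, 3, 1, 3]
r1 m[E→φ0] = [1, 1, 1, 1]
r1 m[E→φ2] = [1, 1, 1, 1]
r1 m[A→φ1] = [1, 1, 1, 1]
r1 m[A→φ4] = [1, 1, 1, 1]
r1 m[C→φ0] = [1, 1, 1, 1]
r1 m[C→φ1] = [1, 1, 1, 1]
r1 m[R→φ2] = [1, 1, 1, 1]
r1 m[R→φ3] = [1, 1, 1, 1]
r2 m[φ0→E] = [33, 11, 11, 22]
r2 m[φ0→C] = [20, 21, 13, 23]
r2 m[φ1→A] = [20, 17, 23, 14]
r2 m[φ1→C] = [20, 18, 26, 10]
r2 m[φ2→E] = [25, 24, 27, 19]
r2 m[φ2→R] = [35, 15, 27, 18]
r2 m[φ3→R] = [4, 8, 2, 5]
r2 m[φ4→A] = [4, 3, 1, 3]
r2 m[E→φ0] = [25, 24, 27, 19]
r2 m[E→φ2] = [33, 11, 11, 22]
r2 m[A→φ1] = [4, 3, 1, 3]
r2 m[A→φ4] = [20, 17, 23, 14]
r2 m[C→φ0] = [20, 18, 26, 10]
r2 m[C→φ1] = [20, 21, 13, 23]
r2 m[R→φ2] = [4, 8, 2, 5]
r2 m[R→φ3] = [35, 15, 27, 18]
r3 m[φ0→E] = [604, 176, 204, 362]
r3 m[φ0→C] = [463, 488, 321, 532]
r3 m[φ1→A] = [374, 304, 406, 262]
r3 m[φ1→C] = [52, 46, 66, 32]
r3 m[φ2→E] = [92, 96, 121, 95]
r3 m[φ2→R] = [682, 253, 528, 341]
r3 m[φ3→R] = [4, 8, 2, 5]
r3 m[φ4→A] = [4, 3, 1, 3]
r3 m[E→φ0] = [25, 24, 27, 19]
r3 m[E→φ2] = [33, 11, 11, 22]
r3 m[A→φ1] = [4, 3, 1, 3]
r3 m[A→φ4] = [20, 17, 23, 14]
r3 m[C→φ0] = [20, 18, 26, 10]
r3 m[C→φ1] = [20, 21, 13, 23]
r3 m[R→φ2] = [4, 8, 2, 5]
r3 m[R→φ3] = [35, 15, 27, 18]
r4 m[φ0→E] = [604, 176, 204, 362]
r4 m[φ0→C] = [463, 488, 321, 532]
r4 m[φ1→A] = [374, 304, 406, 262]
r4 m[φ1→C] = [52, 46, 66, 32]
r4 m[φ2→E] = [92, 96, 121, 95]
r4 m[φ2→R] = [682, 253, 528, 341]
r4 m[φ3→R] = [4, 8, 2, 5]
r4 m[φ4→A] = [4, 3, 1, 3]
r4 m[E→φ0] = [92, 96, 121, 95]
r4 m[E→φ2] = [604, 176, 204, 362]
r4 m[A→φ1] = [4, 3, 1, 3]
r4 m[A→φ4] = [374, 304, 406, 262]
r4 m[C→φ0] = [52, 46, 66, 32]
r4 m[C→φ1] = [463, 488, 321, 532]
r4 m[R→φ2] = [4, 8, 2, 5]
r4 m[R→φ3] = [682, 253, 528, 341]
r5 m[φ0→E] = [1606, 482, 536, 976]
r5 m[φ0→C] = [1952, 2081, 1265, 2215]
r5 m[φ1→A] = [8784, 7190, 9590, 6146]
r5 m[φ1→C] = [52, 46, 66, 32]
r5 m[φ2→E] = [92, 96, 121, 95]
r5 m[φ2→R] = [11910, 4324, 9358, 6118]
r5 m[φ3→R] = [4, 8, 2, 5]
r5 m[φ4→A] = [4, 3, 1, 3]
r5 m[E→φ0] = [92, 96, 121, 95]
r5 m[E→φ2] = [604, 176, 204, 362]
r5 m[A→φ1] = [4, 3, 1, 3]
r5 m[A→φ4] = [374, 304, 406, 262]
r5 m[C→φ0] = [52, 46, 66, 32]
r5 m[C→φ1] = [463, 488, 321, 532]
r5 m[R→φ2] = [4, 8, 2, 5]
r5 m[R→φ3] = [682, 253, 528, 341]
r6 m[φ0→E] = [1606, 482, 536, 976]
r6 m[φ0→C] = [1952, 2081, 1265, 2215]
r6 m[φ1→A] = [8784, 7190, 9590, 6146]
r6 m[φ1→C] = [52, 46, 66, 32]
r6 m[φ2→E] = [92, 96, 121, 95]
r6 m[φ2→R] = [11910, 4324, 9358, 6118]
r6 m[φ3→R] = [4, 8, 2, 5]
r6 m[φ4→A] = [4, 3, 1, 3]
r6 m[E→φ0] = [92, 96, 121, 95]
r6 m[E→φ2] = [1606, 482, 536, 976]
r6 m[A→φ1] = [4, 3, 1, 3]
r6 m[A→φ4] = [8784, 7190, 9590, 6146]
r6 m[C→φ0] = [52, 46, 66, 32]
r6 m[C→φ1] = [1952, 2081, 1265, 2215]
r6 m[R→φ2] = [4, 8, 2, 5]
r6 m[R→φ3] = [11910, 4324, 9358, 6118]
r7 m[φ0→E] = [1606, 482, 536, 976]
r7 m[φ0→C] = [1952, 2081, 1265, 2215]
r7 m[φ1→A] = [36486, 29804, 39750, 25498]
r7 m[φ1→C] = [52, 46, 66, 32]
r7 m[φ2→E] = [92, 96, 121, 95]
r7 m[φ2→R] = [31864, 11588, 24990, 16292]
r7 m[φ3→R] = [4, 8, 2, 5]
r7 m[φ4→A] = [4, 3, 1, 3]
r7 m[E→φ0] = [92, 96, 121, 95]
r7 m[E→φ2] = [1606, 482, 536, 976]
r7 m[A→φ1] = [4, 3, 1, 3]
r7 m[A→φ4] = [8784, 7190, 9590, 6146]
r7 m[C→φ0] = [52, 46, 66, 32]
r7 m[C→φ1] = [1952, 2081, 1265, 2215]
r7 m[R→φ2] = [4, 8, 2, 5]
r7 m[R→φ3] = [11910, 4324, 9358, 6118]
r8 m[φ0→E] = [1606, 482, 536, 976]
r8 m[φ0→C] = [1952, 2081, 1265, 2215]
r8 m[φ1→A] = [36486, 29804, 39750, 25498]
r8 m[φ1→C] = [52, 46, 66, 32]
r8 m[φ2→E] = [92, 96, 121, 95]
r8 m[φ2→R] = [31864, 11588, 24990, 16292]
r8 m[φ3→R] = [4, 8, 2, 5]
r8 m[φ4→A] = [4, 3, 1, 3]
r8 m[E→φ0] = [92, 96, 121, 95]
r8 m[E→φ2] = [1606, 482, 536, 976]
r8 m[A→φ1] = [4, 3, 1, 3]
r8 m[A→φ4] = [36486, 29804, 39750, 25498]
r8 m[C→φ0] = [52, 46, 66, 32]
r8 m[C→φ1] = [1952, 2081, 1265, 2215]
r8 m[R→φ2] = [4, 8, 2, 5]
r8 m[R→φ3] = [31864, 11588, 24990, 16292]
r9 m[φ0→E] = [1606, 482, 536, 976]
r9 m[φ0→C] = [1952, 2081, 1265, 2215]
r9 m[φ1→A] = [36486, 29804, 39750, 25498]
r9 m[φ1→C] = [52, 46, 66, 32]
r9 m[φ2→E] = [92, 96, 121, 95]
r9 m[φ2→R] = [31864, 11588, 24990, 16292]
r9 m[φ3→R] = [4, 8, 2, 5]
r9 m[φ4→A] = [4, 3, 1, 3]
r9 m[E→φ0] = [92, 96, 121, 95]
r9 m[E→φ2] = [1606, 482, 536, 976]
r9 m[A→φ1] = [4, 3, 1, 3]
r9 m[A→φ4] = [36486, 29804, 39750, 25498]
r9 m[C→φ0] = [52, 46, 66, 32]
r9 m[C→φ1] = [1952, 2081, 1265, 2215]
r9 m[R→φ2] = [4, 8, 2, 5]
r9 m[R→φ3] = [31864, 11588, 24990, 16292]
fixed point reached at round 9
b[E] = ⊗ incoming = [147752, 46272, 64856, 92720]

b[E] = [147752, 46272, 64856, 92720]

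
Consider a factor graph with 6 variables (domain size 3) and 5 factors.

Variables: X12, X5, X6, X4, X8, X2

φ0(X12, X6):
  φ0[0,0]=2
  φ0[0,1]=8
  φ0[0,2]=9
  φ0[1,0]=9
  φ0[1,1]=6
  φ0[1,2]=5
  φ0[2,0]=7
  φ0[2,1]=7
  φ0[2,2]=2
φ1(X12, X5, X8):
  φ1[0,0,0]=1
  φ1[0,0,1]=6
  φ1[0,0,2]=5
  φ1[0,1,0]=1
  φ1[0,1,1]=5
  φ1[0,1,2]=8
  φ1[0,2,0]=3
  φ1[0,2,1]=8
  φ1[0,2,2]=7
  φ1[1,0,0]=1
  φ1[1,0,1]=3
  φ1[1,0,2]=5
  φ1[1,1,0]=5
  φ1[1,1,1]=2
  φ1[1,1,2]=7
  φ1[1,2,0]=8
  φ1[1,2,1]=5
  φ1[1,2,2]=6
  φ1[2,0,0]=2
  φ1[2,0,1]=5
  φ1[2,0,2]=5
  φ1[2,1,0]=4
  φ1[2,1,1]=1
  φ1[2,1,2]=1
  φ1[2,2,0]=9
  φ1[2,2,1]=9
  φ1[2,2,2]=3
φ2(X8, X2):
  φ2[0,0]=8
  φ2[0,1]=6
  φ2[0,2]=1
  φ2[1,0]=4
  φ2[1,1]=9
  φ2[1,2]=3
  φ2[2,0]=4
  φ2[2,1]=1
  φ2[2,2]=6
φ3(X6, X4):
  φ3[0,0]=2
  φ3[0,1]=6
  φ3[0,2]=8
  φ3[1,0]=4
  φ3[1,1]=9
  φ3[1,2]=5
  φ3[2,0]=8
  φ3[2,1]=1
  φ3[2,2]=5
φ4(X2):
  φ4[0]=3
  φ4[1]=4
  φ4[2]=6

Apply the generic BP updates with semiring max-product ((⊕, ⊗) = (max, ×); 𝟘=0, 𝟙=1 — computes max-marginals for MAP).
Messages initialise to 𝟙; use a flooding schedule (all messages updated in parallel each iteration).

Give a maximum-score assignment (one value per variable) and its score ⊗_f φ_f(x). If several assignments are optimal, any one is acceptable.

init: all messages = 𝟙 over 3 values
r1 m[φ0→X12] = [9, 9, 7]
r1 m[φ0→X6] = [9, 8, 9]
r1 m[φ1→X12] = [8, 8, 9]
r1 m[φ1→X5] = [6, 8, 9]
r1 m[φ1→X8] = [9, 9, 8]
r1 m[φ2→X8] = [8, 9, 6]
r1 m[φ2→X2] = [8, 9, 6]
r1 m[φ3→X6] = [8, 9, 8]
r1 m[φ3→X4] = [8, 9, 8]
r1 m[φ4→X2] = [3, 4, 6]
r1 m[X12→φ0] = [1, 1, 1]
r1 m[X12→φ1] = [1, 1, 1]
r1 m[X5→φ1] = [1, 1, 1]
r1 m[X6→φ0] = [1, 1, 1]
r1 m[X6→φ3] = [1, 1, 1]
r1 m[X4→φ3] = [1, 1, 1]
r1 m[X8→φ1] = [1, 1, 1]
r1 m[X8→φ2] = [1, 1, 1]
r1 m[X2→φ2] = [1, 1, 1]
r1 m[X2→φ4] = [1, 1, 1]
r2 m[φ0→X12] = [9, 9, 7]
r2 m[φ0→X6] = [9, 8, 9]
r2 m[φ1→X12] = [8, 8, 9]
r2 m[φ1→X5] = [6, 8, 9]
r2 m[φ1→X8] = [9, 9, 8]
r2 m[φ2→X8] = [8, 9, 6]
r2 m[φ2→X2] = [8, 9, 6]
r2 m[φ3→X6] = [8, 9, 8]
r2 m[φ3→X4] = [8, 9, 8]
r2 m[φ4→X2] = [3, 4, 6]
r2 m[X12→φ0] = [8, 8, 9]
r2 m[X12→φ1] = [9, 9, 7]
r2 m[X5→φ1] = [1, 1, 1]
r2 m[X6→φ0] = [8, 9, 8]
r2 m[X6→φ3] = [9, 8, 9]
r2 m[X4→φ3] = [1, 1, 1]
r2 m[X8→φ1] = [8, 9, 6]
r2 m[X8→φ2] = [9, 9, 8]
r2 m[X2→φ2] = [3, 4, 6]
r2 m[X2→φ4] = [8, 9, 6]
r3 m[φ0→X12] = [72, 72, 63]
r3 m[φ0→X6] = [72, 64, 72]
r3 m[φ1→X12] = [72, 64, 81]
r3 m[φ1→X5] = [486, 432, 648]
r3 m[φ1→X8] = [72, 72, 72]
r3 m[φ2→X8] = [24, 36, 36]
r3 m[φ2→X2] = [72, 81, 48]
r3 m[φ3→X6] = [8, 9, 8]
r3 m[φ3→X4] = [72, 72, 72]
r3 m[φ4→X2] = [3, 4, 6]
r3 m[X12→φ0] = [8, 8, 9]
r3 m[X12→φ1] = [9, 9, 7]
r3 m[X5→φ1] = [1, 1, 1]
r3 m[X6→φ0] = [8, 9, 8]
r3 m[X6→φ3] = [9, 8, 9]
r3 m[X4→φ3] = [1, 1, 1]
r3 m[X8→φ1] = [8, 9, 6]
r3 m[X8→φ2] = [9, 9, 8]
r3 m[X2→φ2] = [3, 4, 6]
r3 m[X2→φ4] = [8, 9, 6]
r4 m[φ0→X12] = [72, 72, 63]
r4 m[φ0→X6] = [72, 64, 72]
r4 m[φ1→X12] = [72, 64, 81]
r4 m[φ1→X5] = [486, 432, 648]
r4 m[φ1→X8] = [72, 72, 72]
r4 m[φ2→X8] = [24, 36, 36]
r4 m[φ2→X2] = [72, 81, 48]
r4 m[φ3→X6] = [8, 9, 8]
r4 m[φ3→X4] = [72, 72, 72]
r4 m[φ4→X2] = [3, 4, 6]
r4 m[X12→φ0] = [72, 64, 81]
r4 m[X12→φ1] = [72, 72, 63]
r4 m[X5→φ1] = [1, 1, 1]
r4 m[X6→φ0] = [8, 9, 8]
r4 m[X6→φ3] = [72, 64, 72]
r4 m[X4→φ3] = [1, 1, 1]
r4 m[X8→φ1] = [24, 36, 36]
r4 m[X8→φ2] = [72, 72, 72]
r4 m[X2→φ2] = [3, 4, 6]
r4 m[X2→φ4] = [72, 81, 48]
r5 m[φ0→X12] = [72, 72, 63]
r5 m[φ0→X6] = [576, 576, 648]
r5 m[φ1→X12] = [288, 252, 324]
r5 m[φ1→X5] = [15552, 20736, 20736]
r5 m[φ1→X8] = [576, 576, 576]
r5 m[φ2→X8] = [24, 36, 36]
r5 m[φ2→X2] = [576, 648, 432]
r5 m[φ3→X6] = [8, 9, 8]
r5 m[φ3→X4] = [576, 576, 576]
r5 m[φ4→X2] = [3, 4, 6]
r5 m[X12→φ0] = [72, 64, 81]
r5 m[X12→φ1] = [72, 72, 63]
r5 m[X5→φ1] = [1, 1, 1]
r5 m[X6→φ0] = [8, 9, 8]
r5 m[X6→φ3] = [72, 64, 72]
r5 m[X4→φ3] = [1, 1, 1]
r5 m[X8→φ1] = [24, 36, 36]
r5 m[X8→φ2] = [72, 72, 72]
r5 m[X2→φ2] = [3, 4, 6]
r5 m[X2→φ4] = [72, 81, 48]
r6 m[φ0→X12] = [72, 72, 63]
r6 m[φ0→X6] = [576, 576, 648]
r6 m[φ1→X12] = [288, 252, 324]
r6 m[φ1→X5] = [15552, 20736, 20736]
r6 m[φ1→X8] = [576, 576, 576]
r6 m[φ2→X8] = [24, 36, 36]
r6 m[φ2→X2] = [576, 648, 432]
r6 m[φ3→X6] = [8, 9, 8]
r6 m[φ3→X4] = [576, 576, 576]
r6 m[φ4→X2] = [3, 4, 6]
r6 m[X12→φ0] = [288, 252, 324]
r6 m[X12→φ1] = [72, 72, 63]
r6 m[X5→φ1] = [1, 1, 1]
r6 m[X6→φ0] = [8, 9, 8]
r6 m[X6→φ3] = [576, 576, 648]
r6 m[X4→φ3] = [1, 1, 1]
r6 m[X8→φ1] = [24, 36, 36]
r6 m[X8→φ2] = [576, 576, 576]
r6 m[X2→φ2] = [3, 4, 6]
r6 m[X2→φ4] = [576, 648, 432]
r7 m[φ0→X12] = [72, 72, 63]
r7 m[φ0→X6] = [2268, 2304, 2592]
r7 m[φ1→X12] = [288, 252, 324]
r7 m[φ1→X5] = [15552, 20736, 20736]
r7 m[φ1→X8] = [576, 576, 576]
r7 m[φ2→X8] = [24, 36, 36]
r7 m[φ2→X2] = [4608, 5184, 3456]
r7 m[φ3→X6] = [8, 9, 8]
r7 m[φ3→X4] = [5184, 5184, 4608]
r7 m[φ4→X2] = [3, 4, 6]
r7 m[X12→φ0] = [288, 252, 324]
r7 m[X12→φ1] = [72, 72, 63]
r7 m[X5→φ1] = [1, 1, 1]
r7 m[X6→φ0] = [8, 9, 8]
r7 m[X6→φ3] = [576, 576, 648]
r7 m[X4→φ3] = [1, 1, 1]
r7 m[X8→φ1] = [24, 36, 36]
r7 m[X8→φ2] = [576, 576, 576]
r7 m[X2→φ2] = [3, 4, 6]
r7 m[X2→φ4] = [576, 648, 432]
r8 m[φ0→X12] = [72, 72, 63]
r8 m[φ0→X6] = [2268, 2304, 2592]
r8 m[φ1→X12] = [288, 252, 324]
r8 m[φ1→X5] = [15552, 20736, 20736]
r8 m[φ1→X8] = [576, 576, 576]
r8 m[φ2→X8] = [24, 36, 36]
r8 m[φ2→X2] = [4608, 5184, 3456]
r8 m[φ3→X6] = [8, 9, 8]
r8 m[φ3→X4] = [5184, 5184, 4608]
r8 m[φ4→X2] = [3, 4, 6]
r8 m[X12→φ0] = [288, 252, 324]
r8 m[X12→φ1] = [72, 72, 63]
r8 m[X5→φ1] = [1, 1, 1]
r8 m[X6→φ0] = [8, 9, 8]
r8 m[X6→φ3] = [2268, 2304, 2592]
r8 m[X4→φ3] = [1, 1, 1]
r8 m[X8→φ1] = [24, 36, 36]
r8 m[X8→φ2] = [576, 576, 576]
r8 m[X2→φ2] = [3, 4, 6]
r8 m[X2→φ4] = [4608, 5184, 3456]
r9 m[φ0→X12] = [72, 72, 63]
r9 m[φ0→X6] = [2268, 2304, 2592]
r9 m[φ1→X12] = [288, 252, 324]
r9 m[φ1→X5] = [15552, 20736, 20736]
r9 m[φ1→X8] = [576, 576, 576]
r9 m[φ2→X8] = [24, 36, 36]
r9 m[φ2→X2] = [4608, 5184, 3456]
r9 m[φ3→X6] = [8, 9, 8]
r9 m[φ3→X4] = [20736, 20736, 18144]
r9 m[φ4→X2] = [3, 4, 6]
r9 m[X12→φ0] = [288, 252, 324]
r9 m[X12→φ1] = [72, 72, 63]
r9 m[X5→φ1] = [1, 1, 1]
r9 m[X6→φ0] = [8, 9, 8]
r9 m[X6→φ3] = [2268, 2304, 2592]
r9 m[X4→φ3] = [1, 1, 1]
r9 m[X8→φ1] = [24, 36, 36]
r9 m[X8→φ2] = [576, 576, 576]
r9 m[X2→φ2] = [3, 4, 6]
r9 m[X2→φ4] = [4608, 5184, 3456]
r10 m[φ0→X12] = [72, 72, 63]
r10 m[φ0→X6] = [2268, 2304, 2592]
r10 m[φ1→X12] = [288, 252, 324]
r10 m[φ1→X5] = [15552, 20736, 20736]
r10 m[φ1→X8] = [576, 576, 576]
r10 m[φ2→X8] = [24, 36, 36]
r10 m[φ2→X2] = [4608, 5184, 3456]
r10 m[φ3→X6] = [8, 9, 8]
r10 m[φ3→X4] = [20736, 20736, 18144]
r10 m[φ4→X2] = [3, 4, 6]
r10 m[X12→φ0] = [288, 252, 324]
r10 m[X12→φ1] = [72, 72, 63]
r10 m[X5→φ1] = [1, 1, 1]
r10 m[X6→φ0] = [8, 9, 8]
r10 m[X6→φ3] = [2268, 2304, 2592]
r10 m[X4→φ3] = [1, 1, 1]
r10 m[X8→φ1] = [24, 36, 36]
r10 m[X8→φ2] = [576, 576, 576]
r10 m[X2→φ2] = [3, 4, 6]
r10 m[X2→φ4] = [4608, 5184, 3456]
fixed point reached at round 10
traceback from X12: (X12=0, X5=1, X6=1, X4=1, X8=2, X2=2), score=20736

assignment: (X12=0, X5=1, X6=1, X4=1, X8=2, X2=2); score = 20736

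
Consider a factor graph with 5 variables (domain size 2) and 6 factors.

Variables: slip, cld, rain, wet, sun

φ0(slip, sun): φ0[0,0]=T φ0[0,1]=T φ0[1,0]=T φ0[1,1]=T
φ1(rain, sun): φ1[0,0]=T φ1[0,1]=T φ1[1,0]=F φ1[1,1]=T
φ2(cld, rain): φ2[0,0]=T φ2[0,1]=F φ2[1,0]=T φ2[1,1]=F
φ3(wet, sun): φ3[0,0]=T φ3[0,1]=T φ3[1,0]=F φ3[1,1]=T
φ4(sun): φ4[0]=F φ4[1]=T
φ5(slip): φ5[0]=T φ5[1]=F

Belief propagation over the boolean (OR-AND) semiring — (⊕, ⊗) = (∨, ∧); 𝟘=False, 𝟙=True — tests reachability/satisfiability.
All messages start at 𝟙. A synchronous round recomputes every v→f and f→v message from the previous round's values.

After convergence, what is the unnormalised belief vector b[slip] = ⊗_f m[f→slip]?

b[slip] = [T, F]

init: all messages = 𝟙 over 2 values
r1 m[φ0→slip] = [T, T]
r1 m[φ0→sun] = [T, T]
r1 m[φ1→rain] = [T, T]
r1 m[φ1→sun] = [T, T]
r1 m[φ2→cld] = [T, T]
r1 m[φ2→rain] = [T, F]
r1 m[φ3→wet] = [T, T]
r1 m[φ3→sun] = [T, T]
r1 m[φ4→sun] = [F, T]
r1 m[φ5→slip] = [T, F]
r1 m[slip→φ0] = [T, T]
r1 m[slip→φ5] = [T, T]
r1 m[cld→φ2] = [T, T]
r1 m[rain→φ1] = [T, T]
r1 m[rain→φ2] = [T, T]
r1 m[wet→φ3] = [T, T]
r1 m[sun→φ0] = [T, T]
r1 m[sun→φ1] = [T, T]
r1 m[sun→φ3] = [T, T]
r1 m[sun→φ4] = [T, T]
r2 m[φ0→slip] = [T, T]
r2 m[φ0→sun] = [T, T]
r2 m[φ1→rain] = [T, T]
r2 m[φ1→sun] = [T, T]
r2 m[φ2→cld] = [T, T]
r2 m[φ2→rain] = [T, F]
r2 m[φ3→wet] = [T, T]
r2 m[φ3→sun] = [T, T]
r2 m[φ4→sun] = [F, T]
r2 m[φ5→slip] = [T, F]
r2 m[slip→φ0] = [T, F]
r2 m[slip→φ5] = [T, T]
r2 m[cld→φ2] = [T, T]
r2 m[rain→φ1] = [T, F]
r2 m[rain→φ2] = [T, T]
r2 m[wet→φ3] = [T, T]
r2 m[sun→φ0] = [F, T]
r2 m[sun→φ1] = [F, T]
r2 m[sun→φ3] = [F, T]
r2 m[sun→φ4] = [T, T]
r3 m[φ0→slip] = [T, T]
r3 m[φ0→sun] = [T, T]
r3 m[φ1→rain] = [T, T]
r3 m[φ1→sun] = [T, T]
r3 m[φ2→cld] = [T, T]
r3 m[φ2→rain] = [T, F]
r3 m[φ3→wet] = [T, T]
r3 m[φ3→sun] = [T, T]
r3 m[φ4→sun] = [F, T]
r3 m[φ5→slip] = [T, F]
r3 m[slip→φ0] = [T, F]
r3 m[slip→φ5] = [T, T]
r3 m[cld→φ2] = [T, T]
r3 m[rain→φ1] = [T, F]
r3 m[rain→φ2] = [T, T]
r3 m[wet→φ3] = [T, T]
r3 m[sun→φ0] = [F, T]
r3 m[sun→φ1] = [F, T]
r3 m[sun→φ3] = [F, T]
r3 m[sun→φ4] = [T, T]
fixed point reached at round 3
b[slip] = ⊗ incoming = [T, F]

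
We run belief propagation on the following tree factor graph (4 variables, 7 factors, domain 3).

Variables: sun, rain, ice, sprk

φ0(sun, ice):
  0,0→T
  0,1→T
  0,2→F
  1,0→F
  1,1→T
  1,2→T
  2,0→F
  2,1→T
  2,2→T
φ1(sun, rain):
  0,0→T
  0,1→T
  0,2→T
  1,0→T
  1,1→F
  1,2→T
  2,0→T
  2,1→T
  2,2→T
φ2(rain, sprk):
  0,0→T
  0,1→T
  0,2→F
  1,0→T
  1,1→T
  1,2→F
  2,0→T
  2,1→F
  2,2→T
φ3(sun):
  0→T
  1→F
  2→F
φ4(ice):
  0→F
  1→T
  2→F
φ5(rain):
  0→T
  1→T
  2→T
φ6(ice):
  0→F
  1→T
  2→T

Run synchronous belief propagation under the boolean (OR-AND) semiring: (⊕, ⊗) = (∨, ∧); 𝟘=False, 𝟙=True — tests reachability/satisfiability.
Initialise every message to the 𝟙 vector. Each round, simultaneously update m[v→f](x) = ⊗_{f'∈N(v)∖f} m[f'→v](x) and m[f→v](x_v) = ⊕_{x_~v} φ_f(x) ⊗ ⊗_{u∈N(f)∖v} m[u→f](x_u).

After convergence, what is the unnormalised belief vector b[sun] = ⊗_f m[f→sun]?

init: all messages = 𝟙 over 3 values
r1 m[φ0→sun] = [T, T, T]
r1 m[φ0→ice] = [T, T, T]
r1 m[φ1→sun] = [T, T, T]
r1 m[φ1→rain] = [T, T, T]
r1 m[φ2→rain] = [T, T, T]
r1 m[φ2→sprk] = [T, T, T]
r1 m[φ3→sun] = [T, F, F]
r1 m[φ4→ice] = [F, T, F]
r1 m[φ5→rain] = [T, T, T]
r1 m[φ6→ice] = [F, T, T]
r1 m[sun→φ0] = [T, T, T]
r1 m[sun→φ1] = [T, T, T]
r1 m[sun→φ3] = [T, T, T]
r1 m[rain→φ1] = [T, T, T]
r1 m[rain→φ2] = [T, T, T]
r1 m[rain→φ5] = [T, T, T]
r1 m[ice→φ0] = [T, T, T]
r1 m[ice→φ4] = [T, T, T]
r1 m[ice→φ6] = [T, T, T]
r1 m[sprk→φ2] = [T, T, T]
r2 m[φ0→sun] = [T, T, T]
r2 m[φ0→ice] = [T, T, T]
r2 m[φ1→sun] = [T, T, T]
r2 m[φ1→rain] = [T, T, T]
r2 m[φ2→rain] = [T, T, T]
r2 m[φ2→sprk] = [T, T, T]
r2 m[φ3→sun] = [T, F, F]
r2 m[φ4→ice] = [F, T, F]
r2 m[φ5→rain] = [T, T, T]
r2 m[φ6→ice] = [F, T, T]
r2 m[sun→φ0] = [T, F, F]
r2 m[sun→φ1] = [T, F, F]
r2 m[sun→φ3] = [T, T, T]
r2 m[rain→φ1] = [T, T, T]
r2 m[rain→φ2] = [T, T, T]
r2 m[rain→φ5] = [T, T, T]
r2 m[ice→φ0] = [F, T, F]
r2 m[ice→φ4] = [F, T, T]
r2 m[ice→φ6] = [F, T, F]
r2 m[sprk→φ2] = [T, T, T]
r3 m[φ0→sun] = [T, T, T]
r3 m[φ0→ice] = [T, T, F]
r3 m[φ1→sun] = [T, T, T]
r3 m[φ1→rain] = [T, T, T]
r3 m[φ2→rain] = [T, T, T]
r3 m[φ2→sprk] = [T, T, T]
r3 m[φ3→sun] = [T, F, F]
r3 m[φ4→ice] = [F, T, F]
r3 m[φ5→rain] = [T, T, T]
r3 m[φ6→ice] = [F, T, T]
r3 m[sun→φ0] = [T, F, F]
r3 m[sun→φ1] = [T, F, F]
r3 m[sun→φ3] = [T, T, T]
r3 m[rain→φ1] = [T, T, T]
r3 m[rain→φ2] = [T, T, T]
r3 m[rain→φ5] = [T, T, T]
r3 m[ice→φ0] = [F, T, F]
r3 m[ice→φ4] = [F, T, T]
r3 m[ice→φ6] = [F, T, F]
r3 m[sprk→φ2] = [T, T, T]
r4 m[φ0→sun] = [T, T, T]
r4 m[φ0→ice] = [T, T, F]
r4 m[φ1→sun] = [T, T, T]
r4 m[φ1→rain] = [T, T, T]
r4 m[φ2→rain] = [T, T, T]
r4 m[φ2→sprk] = [T, T, T]
r4 m[φ3→sun] = [T, F, F]
r4 m[φ4→ice] = [F, T, F]
r4 m[φ5→rain] = [T, T, T]
r4 m[φ6→ice] = [F, T, T]
r4 m[sun→φ0] = [T, F, F]
r4 m[sun→φ1] = [T, F, F]
r4 m[sun→φ3] = [T, T, T]
r4 m[rain→φ1] = [T, T, T]
r4 m[rain→φ2] = [T, T, T]
r4 m[rain→φ5] = [T, T, T]
r4 m[ice→φ0] = [F, T, F]
r4 m[ice→φ4] = [F, T, F]
r4 m[ice→φ6] = [F, T, F]
r4 m[sprk→φ2] = [T, T, T]
r5 m[φ0→sun] = [T, T, T]
r5 m[φ0→ice] = [T, T, F]
r5 m[φ1→sun] = [T, T, T]
r5 m[φ1→rain] = [T, T, T]
r5 m[φ2→rain] = [T, T, T]
r5 m[φ2→sprk] = [T, T, T]
r5 m[φ3→sun] = [T, F, F]
r5 m[φ4→ice] = [F, T, F]
r5 m[φ5→rain] = [T, T, T]
r5 m[φ6→ice] = [F, T, T]
r5 m[sun→φ0] = [T, F, F]
r5 m[sun→φ1] = [T, F, F]
r5 m[sun→φ3] = [T, T, T]
r5 m[rain→φ1] = [T, T, T]
r5 m[rain→φ2] = [T, T, T]
r5 m[rain→φ5] = [T, T, T]
r5 m[ice→φ0] = [F, T, F]
r5 m[ice→φ4] = [F, T, F]
r5 m[ice→φ6] = [F, T, F]
r5 m[sprk→φ2] = [T, T, T]
fixed point reached at round 5
b[sun] = ⊗ incoming = [T, F, F]

b[sun] = [T, F, F]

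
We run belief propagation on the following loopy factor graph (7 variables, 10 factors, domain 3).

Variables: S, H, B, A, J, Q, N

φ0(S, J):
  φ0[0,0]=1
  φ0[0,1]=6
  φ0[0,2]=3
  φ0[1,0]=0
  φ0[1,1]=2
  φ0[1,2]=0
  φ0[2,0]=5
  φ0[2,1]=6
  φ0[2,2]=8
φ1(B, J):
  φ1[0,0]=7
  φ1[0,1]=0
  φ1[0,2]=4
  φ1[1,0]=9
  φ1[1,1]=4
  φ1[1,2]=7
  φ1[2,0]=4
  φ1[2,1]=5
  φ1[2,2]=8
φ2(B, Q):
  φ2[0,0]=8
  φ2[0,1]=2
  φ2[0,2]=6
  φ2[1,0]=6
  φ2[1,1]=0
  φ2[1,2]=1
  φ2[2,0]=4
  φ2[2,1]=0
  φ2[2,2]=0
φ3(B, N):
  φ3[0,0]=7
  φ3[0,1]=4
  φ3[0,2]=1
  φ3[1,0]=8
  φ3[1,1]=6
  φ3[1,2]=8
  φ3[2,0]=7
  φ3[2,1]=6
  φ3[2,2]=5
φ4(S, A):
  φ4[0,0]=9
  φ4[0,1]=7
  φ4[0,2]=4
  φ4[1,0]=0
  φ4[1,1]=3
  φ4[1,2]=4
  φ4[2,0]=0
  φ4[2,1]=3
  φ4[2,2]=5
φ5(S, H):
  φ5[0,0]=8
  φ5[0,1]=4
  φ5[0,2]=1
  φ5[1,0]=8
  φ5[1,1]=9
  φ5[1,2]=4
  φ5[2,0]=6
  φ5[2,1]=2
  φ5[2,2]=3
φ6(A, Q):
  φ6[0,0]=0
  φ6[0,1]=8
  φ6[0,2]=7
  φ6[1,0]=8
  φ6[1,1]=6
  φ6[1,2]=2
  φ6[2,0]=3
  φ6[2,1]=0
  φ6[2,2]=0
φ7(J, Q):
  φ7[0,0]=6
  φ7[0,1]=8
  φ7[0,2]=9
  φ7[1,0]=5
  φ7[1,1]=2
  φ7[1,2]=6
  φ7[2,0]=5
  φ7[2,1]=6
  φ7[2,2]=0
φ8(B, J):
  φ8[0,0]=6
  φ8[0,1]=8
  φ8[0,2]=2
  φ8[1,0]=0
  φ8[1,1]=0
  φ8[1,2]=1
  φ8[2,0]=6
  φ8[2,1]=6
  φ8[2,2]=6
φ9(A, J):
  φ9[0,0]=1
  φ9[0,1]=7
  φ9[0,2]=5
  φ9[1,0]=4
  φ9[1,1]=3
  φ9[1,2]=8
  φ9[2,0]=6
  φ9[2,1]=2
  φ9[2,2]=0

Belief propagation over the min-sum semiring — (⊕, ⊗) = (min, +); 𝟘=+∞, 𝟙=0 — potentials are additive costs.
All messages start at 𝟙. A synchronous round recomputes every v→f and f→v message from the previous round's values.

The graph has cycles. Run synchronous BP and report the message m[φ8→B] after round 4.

init: all messages = 𝟙 over 3 values
r1 m[φ0→S] = [1, 0, 5]
r1 m[φ0→J] = [0, 2, 0]
r1 m[φ1→B] = [0, 4, 4]
r1 m[φ1→J] = [4, 0, 4]
r1 m[φ2→B] = [2, 0, 0]
r1 m[φ2→Q] = [4, 0, 0]
r1 m[φ3→B] = [1, 6, 5]
r1 m[φ3→N] = [7, 4, 1]
r1 m[φ4→S] = [4, 0, 0]
r1 m[φ4→A] = [0, 3, 4]
r1 m[φ5→S] = [1, 4, 2]
r1 m[φ5→H] = [6, 2, 1]
r1 m[φ6→A] = [0, 2, 0]
r1 m[φ6→Q] = [0, 0, 0]
r1 m[φ7→J] = [6, 2, 0]
r1 m[φ7→Q] = [5, 2, 0]
r1 m[φ8→B] = [2, 0, 6]
r1 m[φ8→J] = [0, 0, 1]
r1 m[φ9→A] = [1, 3, 0]
r1 m[φ9→J] = [1, 2, 0]
r1 m[S→φ0] = [0, 0, 0]
r1 m[S→φ4] = [0, 0, 0]
r1 m[S→φ5] = [0, 0, 0]
r1 m[H→φ5] = [0, 0, 0]
r1 m[B→φ1] = [0, 0, 0]
r1 m[B→φ2] = [0, 0, 0]
r1 m[B→φ3] = [0, 0, 0]
r1 m[B→φ8] = [0, 0, 0]
r1 m[A→φ4] = [0, 0, 0]
r1 m[A→φ6] = [0, 0, 0]
r1 m[A→φ9] = [0, 0, 0]
r1 m[J→φ0] = [0, 0, 0]
r1 m[J→φ1] = [0, 0, 0]
r1 m[J→φ7] = [0, 0, 0]
r1 m[J→φ8] = [0, 0, 0]
r1 m[J→φ9] = [0, 0, 0]
r1 m[Q→φ2] = [0, 0, 0]
r1 m[Q→φ6] = [0, 0, 0]
r1 m[Q→φ7] = [0, 0, 0]
r1 m[N→φ3] = [0, 0, 0]
r2 m[φ0→S] = [1, 0, 5]
r2 m[φ0→J] = [0, 2, 0]
r2 m[φ1→B] = [0, 4, 4]
r2 m[φ1→J] = [4, 0, 4]
r2 m[φ2→B] = [2, 0, 0]
r2 m[φ2→Q] = [4, 0, 0]
r2 m[φ3→B] = [1, 6, 5]
r2 m[φ3→N] = [7, 4, 1]
r2 m[φ4→S] = [4, 0, 0]
r2 m[φ4→A] = [0, 3, 4]
r2 m[φ5→S] = [1, 4, 2]
r2 m[φ5→H] = [6, 2, 1]
r2 m[φ6→A] = [0, 2, 0]
r2 m[φ6→Q] = [0, 0, 0]
r2 m[φ7→J] = [6, 2, 0]
r2 m[φ7→Q] = [5, 2, 0]
r2 m[φ8→B] = [2, 0, 6]
r2 m[φ8→J] = [0, 0, 1]
r2 m[φ9→A] = [1, 3, 0]
r2 m[φ9→J] = [1, 2, 0]
r2 m[S→φ0] = [5, 4, 2]
r2 m[S→φ4] = [2, 4, 7]
r2 m[S→φ5] = [5, 0, 5]
r2 m[H→φ5] = [0, 0, 0]
r2 m[B→φ1] = [5, 6, 11]
r2 m[B→φ2] = [3, 10, 15]
r2 m[B→φ3] = [4, 4, 10]
r2 m[B→φ8] = [3, 10, 9]
r2 m[A→φ4] = [1, 5, 0]
r2 m[A→φ6] = [1, 6, 4]
r2 m[A→φ9] = [0, 5, 4]
r2 m[J→φ0] = [11, 4, 5]
r2 m[J→φ1] = [7, 6, 1]
r2 m[J→φ7] = [5, 4, 5]
r2 m[J→φ8] = [11, 6, 4]
r2 m[J→φ9] = [10, 4, 5]
r2 m[Q→φ2] = [5, 2, 0]
r2 m[Q→φ6] = [9, 2, 0]
r2 m[Q→φ7] = [4, 0, 0]
r2 m[N→φ3] = [0, 0, 0]
r3 m[φ0→S] = [8, 5, 10]
r3 m[φ0→J] = [4, 6, 4]
r3 m[φ1→B] = [5, 8, 9]
r3 m[φ1→J] = [12, 5, 9]
r3 m[φ2→B] = [4, 1, 0]
r3 m[φ2→Q] = [11, 5, 9]
r3 m[φ3→B] = [1, 6, 5]
r3 m[φ3→N] = [11, 8, 5]
r3 m[φ4→S] = [4, 1, 1]
r3 m[φ4→A] = [4, 7, 6]
r3 m[φ5→S] = [1, 4, 2]
r3 m[φ5→H] = [8, 7, 4]
r3 m[φ6→A] = [7, 2, 0]
r3 m[φ6→Q] = [1, 4, 4]
r3 m[φ7→J] = [8, 2, 0]
r3 m[φ7→Q] = [9, 6, 5]
r3 m[φ8→B] = [6, 5, 10]
r3 m[φ8→J] = [9, 10, 5]
r3 m[φ9→A] = [10, 7, 5]
r3 m[φ9→J] = [1, 6, 4]
r3 m[S→φ0] = [5, 4, 2]
r3 m[S→φ4] = [2, 4, 7]
r3 m[S→φ5] = [5, 0, 5]
r3 m[H→φ5] = [0, 0, 0]
r3 m[B→φ1] = [5, 6, 11]
r3 m[B→φ2] = [3, 10, 15]
r3 m[B→φ3] = [4, 4, 10]
r3 m[B→φ8] = [3, 10, 9]
r3 m[A→φ4] = [1, 5, 0]
r3 m[A→φ6] = [1, 6, 4]
r3 m[A→φ9] = [0, 5, 4]
r3 m[J→φ0] = [11, 4, 5]
r3 m[J→φ1] = [7, 6, 1]
r3 m[J→φ7] = [5, 4, 5]
r3 m[J→φ8] = [11, 6, 4]
r3 m[J→φ9] = [10, 4, 5]
r3 m[Q→φ2] = [5, 2, 0]
r3 m[Q→φ6] = [9, 2, 0]
r3 m[Q→φ7] = [4, 0, 0]
r3 m[N→φ3] = [0, 0, 0]
r4 m[φ0→S] = [8, 5, 10]
r4 m[φ0→J] = [4, 6, 4]
r4 m[φ1→B] = [5, 8, 9]
r4 m[φ1→J] = [12, 5, 9]
r4 m[φ2→B] = [4, 1, 0]
r4 m[φ2→Q] = [11, 5, 9]
r4 m[φ3→B] = [1, 6, 5]
r4 m[φ3→N] = [11, 8, 5]
r4 m[φ4→S] = [4, 1, 1]
r4 m[φ4→A] = [4, 7, 6]
r4 m[φ5→S] = [1, 4, 2]
r4 m[φ5→H] = [8, 7, 4]
r4 m[φ6→A] = [7, 2, 0]
r4 m[φ6→Q] = [1, 4, 4]
r4 m[φ7→J] = [8, 2, 0]
r4 m[φ7→Q] = [9, 6, 5]
r4 m[φ8→B] = [6, 5, 10]
r4 m[φ8→J] = [9, 10, 5]
r4 m[φ9→A] = [10, 7, 5]
r4 m[φ9→J] = [1, 6, 4]
r4 m[S→φ0] = [5, 5, 3]
r4 m[S→φ4] = [9, 9, 12]
r4 m[S→φ5] = [12, 6, 11]
r4 m[H→φ5] = [0, 0, 0]
r4 m[B→φ1] = [11, 12, 15]
r4 m[B→φ2] = [12, 19, 24]
r4 m[B→φ3] = [15, 14, 19]
r4 m[B→φ8] = [10, 15, 14]
r4 m[A→φ4] = [17, 9, 5]
r4 m[A→φ6] = [14, 14, 11]
r4 m[A→φ9] = [11, 9, 6]
r4 m[J→φ0] = [30, 23, 18]
r4 m[J→φ1] = [22, 24, 13]
r4 m[J→φ7] = [26, 27, 22]
r4 m[J→φ8] = [25, 19, 17]
r4 m[J→φ9] = [33, 23, 18]
r4 m[Q→φ2] = [10, 10, 9]
r4 m[Q→φ6] = [20, 11, 14]
r4 m[Q→φ7] = [12, 9, 13]
r4 m[N→φ3] = [0, 0, 0]

message @ round 4 = [6, 5, 10]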